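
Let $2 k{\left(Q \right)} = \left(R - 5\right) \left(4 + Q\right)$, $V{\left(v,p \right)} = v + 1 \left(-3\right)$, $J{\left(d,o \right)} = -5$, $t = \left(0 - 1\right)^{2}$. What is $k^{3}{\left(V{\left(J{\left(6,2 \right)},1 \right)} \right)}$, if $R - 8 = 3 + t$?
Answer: $-2744$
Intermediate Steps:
$t = 1$ ($t = \left(-1\right)^{2} = 1$)
$R = 12$ ($R = 8 + \left(3 + 1\right) = 8 + 4 = 12$)
$V{\left(v,p \right)} = -3 + v$ ($V{\left(v,p \right)} = v - 3 = -3 + v$)
$k{\left(Q \right)} = 14 + \frac{7 Q}{2}$ ($k{\left(Q \right)} = \frac{\left(12 - 5\right) \left(4 + Q\right)}{2} = \frac{7 \left(4 + Q\right)}{2} = \frac{28 + 7 Q}{2} = 14 + \frac{7 Q}{2}$)
$k^{3}{\left(V{\left(J{\left(6,2 \right)},1 \right)} \right)} = \left(14 + \frac{7 \left(-3 - 5\right)}{2}\right)^{3} = \left(14 + \frac{7}{2} \left(-8\right)\right)^{3} = \left(14 - 28\right)^{3} = \left(-14\right)^{3} = -2744$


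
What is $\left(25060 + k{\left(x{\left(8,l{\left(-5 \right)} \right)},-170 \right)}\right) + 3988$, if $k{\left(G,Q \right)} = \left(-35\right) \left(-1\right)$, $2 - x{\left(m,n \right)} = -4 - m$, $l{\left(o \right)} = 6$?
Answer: $29083$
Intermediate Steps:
$x{\left(m,n \right)} = 6 + m$ ($x{\left(m,n \right)} = 2 - \left(-4 - m\right) = 2 + \left(4 + m\right) = 6 + m$)
$k{\left(G,Q \right)} = 35$
$\left(25060 + k{\left(x{\left(8,l{\left(-5 \right)} \right)},-170 \right)}\right) + 3988 = \left(25060 + 35\right) + 3988 = 25095 + 3988 = 29083$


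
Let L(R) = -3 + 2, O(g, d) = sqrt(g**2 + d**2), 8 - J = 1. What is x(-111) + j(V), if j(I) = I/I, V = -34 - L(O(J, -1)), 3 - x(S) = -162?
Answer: 166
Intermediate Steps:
J = 7 (J = 8 - 1*1 = 8 - 1 = 7)
x(S) = 165 (x(S) = 3 - 1*(-162) = 3 + 162 = 165)
O(g, d) = sqrt(d**2 + g**2)
L(R) = -1
V = -33 (V = -34 - 1*(-1) = -34 + 1 = -33)
j(I) = 1
x(-111) + j(V) = 165 + 1 = 166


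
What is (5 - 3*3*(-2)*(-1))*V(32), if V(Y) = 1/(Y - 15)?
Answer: -13/17 ≈ -0.76471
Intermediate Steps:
V(Y) = 1/(-15 + Y)
(5 - 3*3*(-2)*(-1))*V(32) = (5 - 3*3*(-2)*(-1))/(-15 + 32) = (5 - (-18)*(-1))/17 = (5 - 3*6)*(1/17) = (5 - 18)*(1/17) = -13*1/17 = -13/17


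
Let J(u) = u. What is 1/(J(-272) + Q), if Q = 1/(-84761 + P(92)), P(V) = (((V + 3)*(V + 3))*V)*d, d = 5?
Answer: -4066739/1106153007 ≈ -0.0036765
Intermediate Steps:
P(V) = 5*V*(3 + V)² (P(V) = (((V + 3)*(V + 3))*V)*5 = (((3 + V)*(3 + V))*V)*5 = ((3 + V)²*V)*5 = (V*(3 + V)²)*5 = 5*V*(3 + V)²)
Q = 1/4066739 (Q = 1/(-84761 + 5*92*(3 + 92)²) = 1/(-84761 + 5*92*95²) = 1/(-84761 + 5*92*9025) = 1/(-84761 + 4151500) = 1/4066739 ≈ 2.4590e-7)
1/(J(-272) + Q) = 1/(-272 + 1/4066739) = 1/(-1106153007/4066739) = -4066739/1106153007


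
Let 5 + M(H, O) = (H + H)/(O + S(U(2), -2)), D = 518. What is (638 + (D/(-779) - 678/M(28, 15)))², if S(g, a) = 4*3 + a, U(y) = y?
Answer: 250287650712324/321018889 ≈ 7.7967e+5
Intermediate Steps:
S(g, a) = 12 + a
M(H, O) = -5 + 2*H/(10 + O) (M(H, O) = -5 + (H + H)/(O + (12 - 2)) = -5 + (2*H)/(O + 10) = -5 + (2*H)/(10 + O) = -5 + 2*H/(10 + O))
(638 + (D/(-779) - 678/M(28, 15)))² = (638 + (518/(-779) - 678*(10 + 15)/(-50 - 5*15 + 2*28)))² = (638 + (518*(-1/779) - 678*25/(-50 - 75 + 56)))² = (638 + (-518/779 - 678/((1/25)*(-69))))² = (638 + (-518/779 - 678/(-69/25)))² = (638 + (-518/779 - 678*(-25/69)))² = (638 + (-518/779 + 5650/23))² = (638 + 4389436/17917)² = (15820482/17917)² = 250287650712324/321018889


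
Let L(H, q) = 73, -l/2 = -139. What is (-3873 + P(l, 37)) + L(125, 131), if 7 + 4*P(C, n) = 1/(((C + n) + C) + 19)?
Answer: -9306683/2448 ≈ -3801.8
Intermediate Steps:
l = 278 (l = -2*(-139) = 278)
P(C, n) = -7/4 + 1/(4*(19 + n + 2*C)) (P(C, n) = -7/4 + 1/(4*(((C + n) + C) + 19)) = -7/4 + 1/(4*((n + 2*C) + 19)) = -7/4 + 1/(4*(19 + n + 2*C)))
(-3873 + P(l, 37)) + L(125, 131) = (-3873 + (-132 - 14*278 - 7*37)/(4*(19 + 37 + 2*278))) + 73 = (-3873 + (-132 - 3892 - 259)/(4*(19 + 37 + 556))) + 73 = (-3873 + (¼)*(-4283)/612) + 73 = (-3873 + (¼)*(1/612)*(-4283)) + 73 = (-3873 - 4283/2448) + 73 = -9485387/2448 + 73 = -9306683/2448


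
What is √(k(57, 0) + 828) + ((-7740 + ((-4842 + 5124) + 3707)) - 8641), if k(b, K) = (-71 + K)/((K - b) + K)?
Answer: -12392 + √2694219/57 ≈ -12363.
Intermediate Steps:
k(b, K) = (-71 + K)/(-b + 2*K)
√(k(57, 0) + 828) + ((-7740 + ((-4842 + 5124) + 3707)) - 8641) = √((-71 + 0)/(-1*57 + 2*0) + 828) + ((-7740 + ((-4842 + 5124) + 3707)) - 8641) = √(-71/(-57 + 0) + 828) + ((-7740 + (282 + 3707)) - 8641) = √(-71/(-57) + 828) + ((-7740 + 3989) - 8641) = √(-1/57*(-71) + 828) + (-3751 - 8641) = √(71/57 + 828) - 12392 = √(47267/57) - 12392 = √2694219/57 - 12392 = -12392 + √2694219/57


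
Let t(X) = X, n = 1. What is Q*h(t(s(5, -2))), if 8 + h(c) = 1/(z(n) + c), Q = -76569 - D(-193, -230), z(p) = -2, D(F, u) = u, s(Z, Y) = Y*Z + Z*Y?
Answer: 13512003/22 ≈ 6.1418e+5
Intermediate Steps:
s(Z, Y) = 2*Y*Z (s(Z, Y) = Y*Z + Y*Z = 2*Y*Z)
Q = -76339 (Q = -76569 - 1*(-230) = -76569 + 230 = -76339)
h(c) = -8 + 1/(-2 + c)
Q*h(t(s(5, -2))) = -76339*(17 - 16*(-2)*5)/(-2 + 2*(-2)*5) = -76339*(17 - 8*(-20))/(-2 - 20) = -76339*(17 + 160)/(-22) = -(-76339)*177/22 = -76339*(-177/22) = 13512003/22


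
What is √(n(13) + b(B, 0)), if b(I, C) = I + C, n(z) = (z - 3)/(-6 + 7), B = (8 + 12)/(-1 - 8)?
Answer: √70/3 ≈ 2.7889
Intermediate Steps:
B = -20/9 (B = 20/(-9) = 20*(-⅑) = -20/9 ≈ -2.2222)
n(z) = -3 + z (n(z) = (-3 + z)/1 = (-3 + z)*1 = -3 + z)
b(I, C) = C + I
√(n(13) + b(B, 0)) = √((-3 + 13) + (0 - 20/9)) = √(10 - 20/9) = √(70/9) = √70/3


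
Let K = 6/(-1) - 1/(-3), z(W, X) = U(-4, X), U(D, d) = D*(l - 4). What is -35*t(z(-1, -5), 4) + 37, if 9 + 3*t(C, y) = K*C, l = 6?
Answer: -3482/9 ≈ -386.89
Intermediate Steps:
U(D, d) = 2*D (U(D, d) = D*(6 - 4) = D*2 = 2*D)
z(W, X) = -8 (z(W, X) = 2*(-4) = -8)
K = -17/3 (K = 6*(-1) - 1*(-⅓) = -6 + ⅓ = -17/3 ≈ -5.6667)
t(C, y) = -3 - 17*C/9 (t(C, y) = -3 + (-17*C/3)/3 = -3 - 17*C/9)
-35*t(z(-1, -5), 4) + 37 = -35*(-3 - 17/9*(-8)) + 37 = -35*(-3 + 136/9) + 37 = -35*109/9 + 37 = -3815/9 + 37 = -3482/9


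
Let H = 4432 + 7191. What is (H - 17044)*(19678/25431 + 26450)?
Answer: -1215514017796/8477 ≈ -1.4339e+8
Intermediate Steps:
H = 11623
(H - 17044)*(19678/25431 + 26450) = (11623 - 17044)*(19678/25431 + 26450) = -5421*(19678*(1/25431) + 26450) = -5421*(19678/25431 + 26450) = -5421*672669628/25431 = -1215514017796/8477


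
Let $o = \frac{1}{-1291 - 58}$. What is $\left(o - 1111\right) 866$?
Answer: $- \frac{1297908840}{1349} \approx -9.6213 \cdot 10^{5}$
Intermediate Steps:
$o = - \frac{1}{1349}$ ($o = \frac{1}{-1349} = - \frac{1}{1349} \approx -0.00074129$)
$\left(o - 1111\right) 866 = \left(- \frac{1}{1349} - 1111\right) 866 = \left(- \frac{1498740}{1349}\right) 866 = - \frac{1297908840}{1349}$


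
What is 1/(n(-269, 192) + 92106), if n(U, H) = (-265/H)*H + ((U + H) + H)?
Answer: 1/91956 ≈ 1.0875e-5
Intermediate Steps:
n(U, H) = -265 + U + 2*H (n(U, H) = -265 + ((H + U) + H) = -265 + (U + 2*H) = -265 + U + 2*H)
1/(n(-269, 192) + 92106) = 1/((-265 - 269 + 2*192) + 92106) = 1/((-265 - 269 + 384) + 92106) = 1/(-150 + 92106) = 1/91956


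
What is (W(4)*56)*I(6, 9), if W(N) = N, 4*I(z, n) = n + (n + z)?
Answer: 1344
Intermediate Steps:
I(z, n) = n/2 + z/4 (I(z, n) = (n + (n + z))/4 = (z + 2*n)/4 = n/2 + z/4)
(W(4)*56)*I(6, 9) = (4*56)*((½)*9 + (¼)*6) = 224*(9/2 + 3/2) = 224*6 = 1344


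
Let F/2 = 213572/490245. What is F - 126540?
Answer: -62035175156/490245 ≈ -1.2654e+5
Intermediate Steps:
F = 427144/490245 (F = 2*(213572/490245) = 427144/490245 ≈ 0.87129)
F - 126540 = 427144/490245 - 126540 = -62035175156/490245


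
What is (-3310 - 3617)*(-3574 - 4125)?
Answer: 53330973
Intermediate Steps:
(-3310 - 3617)*(-3574 - 4125) = -6927*(-7699) = 53330973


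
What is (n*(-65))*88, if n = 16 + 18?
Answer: -194480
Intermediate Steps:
n = 34
(n*(-65))*88 = (34*(-65))*88 = -2210*88 = -194480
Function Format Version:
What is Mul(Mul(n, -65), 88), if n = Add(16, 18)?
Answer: -194480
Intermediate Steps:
n = 34
Mul(Mul(n, -65), 88) = Mul(Mul(34, -65), 88) = Mul(-2210, 88) = -194480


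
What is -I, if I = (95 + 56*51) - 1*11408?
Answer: 8457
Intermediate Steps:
I = -8457 (I = (95 + 2856) - 11408 = 2951 - 11408 = -8457)
-I = -1*(-8457) = 8457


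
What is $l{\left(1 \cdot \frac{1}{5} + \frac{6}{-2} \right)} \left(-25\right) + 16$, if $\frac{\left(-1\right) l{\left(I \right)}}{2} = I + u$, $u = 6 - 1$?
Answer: $126$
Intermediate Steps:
$u = 5$ ($u = 6 - 1 = 5$)
$l{\left(I \right)} = -10 - 2 I$ ($l{\left(I \right)} = - 2 \left(I + 5\right) = - 2 \left(5 + I\right) = -10 - 2 I$)
$l{\left(1 \cdot \frac{1}{5} + \frac{6}{-2} \right)} \left(-25\right) + 16 = \left(-10 - 2 \left(1 \cdot \frac{1}{5} + \frac{6}{-2}\right)\right) \left(-25\right) + 16 = \left(-10 - 2 \left(1 \cdot \frac{1}{5} + 6 \left(- \frac{1}{2}\right)\right)\right) \left(-25\right) + 16 = \left(-10 - 2 \left(\frac{1}{5} - 3\right)\right) \left(-25\right) + 16 = \left(-10 - - \frac{28}{5}\right) \left(-25\right) + 16 = \left(-10 + \frac{28}{5}\right) \left(-25\right) + 16 = \left(- \frac{22}{5}\right) \left(-25\right) + 16 = 110 + 16 = 126$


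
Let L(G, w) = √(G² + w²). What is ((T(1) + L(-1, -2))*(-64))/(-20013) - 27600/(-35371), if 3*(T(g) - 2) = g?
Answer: 238988944/303377067 + 64*√5/20013 ≈ 0.79491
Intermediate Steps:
T(g) = 2 + g/3
((T(1) + L(-1, -2))*(-64))/(-20013) - 27600/(-35371) = (((2 + (⅓)*1) + √((-1)² + (-2)²))*(-64))/(-20013) - 27600/(-35371) = (((2 + ⅓) + √(1 + 4))*(-64))*(-1/20013) - 27600*(-1/35371) = ((7/3 + √5)*(-64))*(-1/20013) + 27600/35371 = (-448/3 - 64*√5)*(-1/20013) + 27600/35371 = (64/8577 + 64*√5/20013) + 27600/35371 = 238988944/303377067 + 64*√5/20013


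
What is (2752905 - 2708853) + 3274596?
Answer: 3318648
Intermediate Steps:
(2752905 - 2708853) + 3274596 = 44052 + 3274596 = 3318648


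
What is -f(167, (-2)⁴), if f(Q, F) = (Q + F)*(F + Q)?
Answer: -33489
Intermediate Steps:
f(Q, F) = (F + Q)² (f(Q, F) = (F + Q)*(F + Q) = (F + Q)²)
-f(167, (-2)⁴) = -((-2)⁴ + 167)² = -(16 + 167)² = -1*183² = -1*33489 = -33489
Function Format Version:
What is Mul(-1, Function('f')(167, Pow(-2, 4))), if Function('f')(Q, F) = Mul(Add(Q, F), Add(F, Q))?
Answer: -33489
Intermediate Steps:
Function('f')(Q, F) = Pow(Add(F, Q), 2) (Function('f')(Q, F) = Mul(Add(F, Q), Add(F, Q)) = Pow(Add(F, Q), 2))
Mul(-1, Function('f')(167, Pow(-2, 4))) = Mul(-1, Pow(Add(Pow(-2, 4), 167), 2)) = Mul(-1, Pow(Add(16, 167), 2)) = Mul(-1, Pow(183, 2)) = Mul(-1, 33489) = -33489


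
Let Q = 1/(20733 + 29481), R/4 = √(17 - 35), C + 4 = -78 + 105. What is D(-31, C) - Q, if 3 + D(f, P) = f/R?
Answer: -150643/50214 + 31*I*√2/24 ≈ -3.0 + 1.8267*I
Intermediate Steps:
C = 23 (C = -4 + (-78 + 105) = -4 + 27 = 23)
R = 12*I*√2 (R = 4*√(17 - 35) = 4*√(-18) = 4*(3*I*√2) = 12*I*√2 ≈ 16.971*I)
D(f, P) = -3 - I*f*√2/24 (D(f, P) = -3 + f/((12*I*√2)) = -3 + f*(-I*√2/24) = -3 - I*f*√2/24)
Q = 1/50214 ≈ 1.9915e-5
D(-31, C) - Q = (-3 - 1/24*I*(-31)*√2) - 1*1/50214 = (-3 + 31*I*√2/24) - 1/50214 = -150643/50214 + 31*I*√2/24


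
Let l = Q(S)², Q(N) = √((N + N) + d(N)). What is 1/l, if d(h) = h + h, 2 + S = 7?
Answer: 1/20 ≈ 0.050000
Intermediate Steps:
S = 5 (S = -2 + 7 = 5)
d(h) = 2*h
Q(N) = 2*√N (Q(N) = √((N + N) + 2*N) = √(2*N + 2*N) = √(4*N) = 2*√N)
l = 20 (l = (2*√5)² = 20)
1/l = 1/20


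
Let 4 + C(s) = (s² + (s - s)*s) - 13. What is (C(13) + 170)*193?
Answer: 62146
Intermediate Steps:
C(s) = -17 + s² (C(s) = -4 + ((s² + (s - s)*s) - 13) = -4 + ((s² + 0*s) - 13) = -4 + ((s² + 0) - 13) = -4 + (s² - 13) = -4 + (-13 + s²) = -17 + s²)
(C(13) + 170)*193 = ((-17 + 13²) + 170)*193 = ((-17 + 169) + 170)*193 = (152 + 170)*193 = 322*193 = 62146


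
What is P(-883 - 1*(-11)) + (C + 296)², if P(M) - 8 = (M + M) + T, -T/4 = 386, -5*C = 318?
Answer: 1268244/25 ≈ 50730.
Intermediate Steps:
C = -318/5 (C = -⅕*318 = -318/5 ≈ -63.600)
T = -1544 (T = -4*386 = -1544)
P(M) = -1536 + 2*M (P(M) = 8 + ((M + M) - 1544) = 8 + (2*M - 1544) = 8 + (-1544 + 2*M) = -1536 + 2*M)
P(-883 - 1*(-11)) + (C + 296)² = (-1536 + 2*(-883 - 1*(-11))) + (-318/5 + 296)² = (-1536 + 2*(-883 + 11)) + (1162/5)² = (-1536 + 2*(-872)) + 1350244/25 = (-1536 - 1744) + 1350244/25 = -3280 + 1350244/25 = 1268244/25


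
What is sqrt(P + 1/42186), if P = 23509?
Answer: 5*sqrt(1673519759022)/42186 ≈ 153.33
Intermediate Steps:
sqrt(P + 1/42186) = sqrt(23509 + 1/42186) = sqrt(991750675/42186) = 5*sqrt(1673519759022)/42186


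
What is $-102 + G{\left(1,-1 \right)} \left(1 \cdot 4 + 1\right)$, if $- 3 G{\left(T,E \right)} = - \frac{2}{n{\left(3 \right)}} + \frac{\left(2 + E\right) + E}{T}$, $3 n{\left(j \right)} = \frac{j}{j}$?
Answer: $-92$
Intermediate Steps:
$n{\left(j \right)} = \frac{1}{3}$ ($n{\left(j \right)} = \frac{j \frac{1}{j}}{3} = \frac{1}{3} \cdot 1 = \frac{1}{3}$)
$G{\left(T,E \right)} = 2 - \frac{2 + 2 E}{3 T}$ ($G{\left(T,E \right)} = - \frac{- 2 \frac{1}{\frac{1}{3}} + \frac{\left(2 + E\right) + E}{T}}{3} = - \frac{\left(-2\right) 3 + \frac{2 + 2 E}{T}}{3} = - \frac{-6 + \frac{2 + 2 E}{T}}{3} = 2 - \frac{2 + 2 E}{3 T}$)
$-102 + G{\left(1,-1 \right)} \left(1 \cdot 4 + 1\right) = -102 + \frac{2 \left(-1 - -1 + 3 \cdot 1\right)}{3 \cdot 1} \left(1 \cdot 4 + 1\right) = -102 + \frac{2}{3} \cdot 1 \left(-1 + 1 + 3\right) \left(4 + 1\right) = -102 + \frac{2}{3} \cdot 1 \cdot 3 \cdot 5 = -102 + 2 \cdot 5 = -102 + 10 = -92$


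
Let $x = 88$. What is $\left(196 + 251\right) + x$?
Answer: $535$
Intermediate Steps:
$\left(196 + 251\right) + x = \left(196 + 251\right) + 88 = 447 + 88 = 535$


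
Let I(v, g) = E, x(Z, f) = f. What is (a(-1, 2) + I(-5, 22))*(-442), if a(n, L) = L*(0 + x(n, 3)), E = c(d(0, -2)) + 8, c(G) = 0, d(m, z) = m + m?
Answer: -6188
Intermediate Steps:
d(m, z) = 2*m
E = 8 (E = 0 + 8 = 8)
a(n, L) = 3*L (a(n, L) = L*(0 + 3) = L*3 = 3*L)
I(v, g) = 8
(a(-1, 2) + I(-5, 22))*(-442) = (3*2 + 8)*(-442) = (6 + 8)*(-442) = 14*(-442) = -6188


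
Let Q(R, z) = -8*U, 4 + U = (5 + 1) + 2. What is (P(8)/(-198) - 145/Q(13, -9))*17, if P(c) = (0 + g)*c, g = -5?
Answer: 254915/3168 ≈ 80.466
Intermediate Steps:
P(c) = -5*c (P(c) = (0 - 5)*c = -5*c)
U = 4 (U = -4 + ((5 + 1) + 2) = -4 + (6 + 2) = -4 + 8 = 4)
Q(R, z) = -32 (Q(R, z) = -8*4 = -32)
(P(8)/(-198) - 145/Q(13, -9))*17 = (-5*8/(-198) - 145/(-32))*17 = (-40*(-1/198) - 145*(-1/32))*17 = (20/99 + 145/32)*17 = (14995/3168)*17 = 254915/3168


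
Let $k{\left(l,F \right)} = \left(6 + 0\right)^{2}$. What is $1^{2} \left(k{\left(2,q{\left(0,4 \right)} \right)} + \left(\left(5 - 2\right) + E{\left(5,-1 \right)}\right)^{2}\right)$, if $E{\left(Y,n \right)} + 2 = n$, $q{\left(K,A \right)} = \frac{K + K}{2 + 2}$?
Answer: $36$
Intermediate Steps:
$q{\left(K,A \right)} = \frac{K}{2}$ ($q{\left(K,A \right)} = \frac{2 K}{4} = 2 K \frac{1}{4} = \frac{K}{2}$)
$E{\left(Y,n \right)} = -2 + n$
$k{\left(l,F \right)} = 36$ ($k{\left(l,F \right)} = 6^{2} = 36$)
$1^{2} \left(k{\left(2,q{\left(0,4 \right)} \right)} + \left(\left(5 - 2\right) + E{\left(5,-1 \right)}\right)^{2}\right) = 1^{2} \left(36 + \left(\left(5 - 2\right) - 3\right)^{2}\right) = 1 \left(36 + \left(3 - 3\right)^{2}\right) = 1 \left(36 + 0^{2}\right) = 1 \left(36 + 0\right) = 1 \cdot 36 = 36$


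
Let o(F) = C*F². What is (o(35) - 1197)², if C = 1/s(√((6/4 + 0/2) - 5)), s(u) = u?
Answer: 1004059 + 418950*I*√14 ≈ 1.0041e+6 + 1.5676e+6*I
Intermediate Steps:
C = -I*√14/7 (C = 1/(√((6/4 + 0/2) - 5)) = 1/(√((6*(¼) + 0*(½)) - 5)) = 1/(√((3/2 + 0) - 5)) = 1/(√(3/2 - 5)) = 1/(√(-7/2)) = 1/(I*√14/2) = -I*√14/7 ≈ -0.53452*I)
o(F) = -I*√14*F²/7 (o(F) = (-I*√14/7)*F² = -I*√14*F²/7)
(o(35) - 1197)² = (-⅐*I*√14*35² - 1197)² = (-⅐*I*√14*1225 - 1197)² = (-175*I*√14 - 1197)² = (-1197 - 175*I*√14)²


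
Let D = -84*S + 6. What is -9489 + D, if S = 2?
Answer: -9651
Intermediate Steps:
D = -162 (D = -84*2 + 6 = -168 + 6 = -162)
-9489 + D = -9489 - 162 = -9651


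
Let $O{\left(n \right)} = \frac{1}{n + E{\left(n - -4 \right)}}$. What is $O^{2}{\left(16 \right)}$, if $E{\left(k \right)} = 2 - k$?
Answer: $\frac{1}{4} \approx 0.25$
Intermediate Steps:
$O{\left(n \right)} = - \frac{1}{2}$ ($O{\left(n \right)} = \frac{1}{n - \left(-2 + 4 + n\right)} = \frac{1}{n - \left(2 + n\right)} = \frac{1}{-2} = - \frac{1}{2}$)
$O^{2}{\left(16 \right)} = \left(- \frac{1}{2}\right)^{2} = \frac{1}{4}$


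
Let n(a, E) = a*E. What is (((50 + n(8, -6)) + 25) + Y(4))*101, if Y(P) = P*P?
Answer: 4343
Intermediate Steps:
n(a, E) = E*a
Y(P) = P²
(((50 + n(8, -6)) + 25) + Y(4))*101 = (((50 - 6*8) + 25) + 4²)*101 = (((50 - 48) + 25) + 16)*101 = ((2 + 25) + 16)*101 = (27 + 16)*101 = 43*101 = 4343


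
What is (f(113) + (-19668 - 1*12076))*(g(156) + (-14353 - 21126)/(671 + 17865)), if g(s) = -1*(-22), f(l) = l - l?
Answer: -1477337984/2317 ≈ -6.3761e+5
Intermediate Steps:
f(l) = 0
g(s) = 22
(f(113) + (-19668 - 1*12076))*(g(156) + (-14353 - 21126)/(671 + 17865)) = (0 + (-19668 - 1*12076))*(22 + (-14353 - 21126)/(671 + 17865)) = (0 + (-19668 - 12076))*(22 - 35479/18536) = (0 - 31744)*(22 - 35479*1/18536) = -31744*(22 - 35479/18536) = -31744*372313/18536 = -1477337984/2317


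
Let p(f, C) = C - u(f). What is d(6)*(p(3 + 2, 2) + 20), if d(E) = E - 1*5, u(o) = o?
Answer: 17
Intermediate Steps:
d(E) = -5 + E (d(E) = E - 5 = -5 + E)
p(f, C) = C - f
d(6)*(p(3 + 2, 2) + 20) = (-5 + 6)*((2 - (3 + 2)) + 20) = 1*((2 - 1*5) + 20) = 1*((2 - 5) + 20) = 1*(-3 + 20) = 1*17 = 17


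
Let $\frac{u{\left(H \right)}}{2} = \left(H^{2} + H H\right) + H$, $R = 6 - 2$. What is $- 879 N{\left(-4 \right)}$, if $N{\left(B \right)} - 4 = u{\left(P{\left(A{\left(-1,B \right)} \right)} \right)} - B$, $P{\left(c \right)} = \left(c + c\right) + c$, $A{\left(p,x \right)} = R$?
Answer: $-534432$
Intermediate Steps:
$R = 4$ ($R = 6 - 2 = 4$)
$A{\left(p,x \right)} = 4$
$P{\left(c \right)} = 3 c$ ($P{\left(c \right)} = 2 c + c = 3 c$)
$u{\left(H \right)} = 2 H + 4 H^{2}$ ($u{\left(H \right)} = 2 \left(\left(H^{2} + H H\right) + H\right) = 2 \left(\left(H^{2} + H^{2}\right) + H\right) = 2 \left(2 H^{2} + H\right) = 2 \left(H + 2 H^{2}\right) = 2 H + 4 H^{2}$)
$N{\left(B \right)} = 604 - B$ ($N{\left(B \right)} = 4 - \left(B - 2 \cdot 3 \cdot 4 \left(1 + 2 \cdot 3 \cdot 4\right)\right) = 4 - \left(B - 24 \left(1 + 2 \cdot 12\right)\right) = 4 - \left(B - 24 \left(1 + 24\right)\right) = 4 - \left(-600 + B\right) = 604 - B$)
$- 879 N{\left(-4 \right)} = - 879 \left(604 - -4\right) = - 879 \left(604 + 4\right) = \left(-879\right) 608 = -534432$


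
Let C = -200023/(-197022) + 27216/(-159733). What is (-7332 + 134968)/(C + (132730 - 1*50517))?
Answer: 573831674717448/369620704768135 ≈ 1.5525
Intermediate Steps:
C = 3798303301/4495845018 (C = -200023*(-1/197022) + 27216*(-1/159733) = 200023/197022 - 3888/22819 = 3798303301/4495845018 ≈ 0.84485)
(-7332 + 134968)/(C + (132730 - 1*50517)) = (-7332 + 134968)/(3798303301/4495845018 + (132730 - 1*50517)) = 127636/(3798303301/4495845018 + (132730 - 50517)) = 127636/(3798303301/4495845018 + 82213) = 127636/(369620704768135/4495845018) = 127636*(4495845018/369620704768135) = 573831674717448/369620704768135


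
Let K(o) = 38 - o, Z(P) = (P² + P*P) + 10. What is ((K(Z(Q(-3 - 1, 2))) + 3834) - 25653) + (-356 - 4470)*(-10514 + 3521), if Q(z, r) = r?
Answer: 33726419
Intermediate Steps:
Z(P) = 10 + 2*P² (Z(P) = (P² + P²) + 10 = 2*P² + 10 = 10 + 2*P²)
((K(Z(Q(-3 - 1, 2))) + 3834) - 25653) + (-356 - 4470)*(-10514 + 3521) = (((38 - (10 + 2*2²)) + 3834) - 25653) + (-356 - 4470)*(-10514 + 3521) = (((38 - (10 + 2*4)) + 3834) - 25653) - 4826*(-6993) = (((38 - (10 + 8)) + 3834) - 25653) + 33748218 = (((38 - 1*18) + 3834) - 25653) + 33748218 = (((38 - 18) + 3834) - 25653) + 33748218 = ((20 + 3834) - 25653) + 33748218 = (3854 - 25653) + 33748218 = -21799 + 33748218 = 33726419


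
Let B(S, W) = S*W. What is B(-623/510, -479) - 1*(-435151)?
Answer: 222225427/510 ≈ 4.3574e+5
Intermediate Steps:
B(-623/510, -479) - 1*(-435151) = -623/510*(-479) - 1*(-435151) = -623*1/510*(-479) + 435151 = -623/510*(-479) + 435151 = 298417/510 + 435151 = 222225427/510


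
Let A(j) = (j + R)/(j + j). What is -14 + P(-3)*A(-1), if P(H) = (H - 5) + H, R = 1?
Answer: -14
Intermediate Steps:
P(H) = -5 + 2*H (P(H) = (-5 + H) + H = -5 + 2*H)
A(j) = (1 + j)/(2*j) (A(j) = (j + 1)/(j + j) = (1 + j)/((2*j)) = (1 + j)*(1/(2*j)) = (1 + j)/(2*j))
-14 + P(-3)*A(-1) = -14 + (-5 + 2*(-3))*((1/2)*(1 - 1)/(-1)) = -14 + (-5 - 6)*((1/2)*(-1)*0) = -14 - 11*0 = -14 + 0 = -14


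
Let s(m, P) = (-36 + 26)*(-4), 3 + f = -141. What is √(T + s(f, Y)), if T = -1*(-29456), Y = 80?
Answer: 2*√7374 ≈ 171.74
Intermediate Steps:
f = -144 (f = -3 - 141 = -144)
T = 29456
s(m, P) = 40 (s(m, P) = -10*(-4) = 40)
√(T + s(f, Y)) = √(29456 + 40) = √29496 = 2*√7374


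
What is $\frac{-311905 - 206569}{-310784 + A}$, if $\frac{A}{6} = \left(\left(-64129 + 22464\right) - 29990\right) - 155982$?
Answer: $\frac{259237}{838303} \approx 0.30924$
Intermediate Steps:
$A = -1365822$ ($A = 6 \left(\left(\left(-64129 + 22464\right) - 29990\right) - 155982\right) = 6 \left(\left(-41665 - 29990\right) - 155982\right) = 6 \left(-71655 - 155982\right) = 6 \left(-227637\right) = -1365822$)
$\frac{-311905 - 206569}{-310784 + A} = \frac{-311905 - 206569}{-310784 - 1365822} = - \frac{518474}{-1676606} = \left(-518474\right) \left(- \frac{1}{1676606}\right) = \frac{259237}{838303}$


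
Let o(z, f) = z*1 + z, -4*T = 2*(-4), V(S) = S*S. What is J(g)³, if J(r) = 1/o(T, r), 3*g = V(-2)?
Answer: 1/64 ≈ 0.015625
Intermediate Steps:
V(S) = S²
T = 2 (T = -(-4)/2 = -¼*(-8) = 2)
o(z, f) = 2*z (o(z, f) = z + z = 2*z)
g = 4/3 (g = (⅓)*(-2)² = (⅓)*4 = 4/3 ≈ 1.3333)
J(r) = ¼ (J(r) = 1/(2*2) = 1/4 = ¼)
J(g)³ = (¼)³ = 1/64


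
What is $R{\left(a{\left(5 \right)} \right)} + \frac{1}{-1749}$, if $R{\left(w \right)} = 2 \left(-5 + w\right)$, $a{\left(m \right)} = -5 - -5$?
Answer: $- \frac{17491}{1749} \approx -10.001$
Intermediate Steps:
$a{\left(m \right)} = 0$ ($a{\left(m \right)} = -5 + 5 = 0$)
$R{\left(w \right)} = -10 + 2 w$
$R{\left(a{\left(5 \right)} \right)} + \frac{1}{-1749} = \left(-10 + 2 \cdot 0\right) + \frac{1}{-1749} = \left(-10 + 0\right) - \frac{1}{1749} = -10 - \frac{1}{1749} = - \frac{17491}{1749}$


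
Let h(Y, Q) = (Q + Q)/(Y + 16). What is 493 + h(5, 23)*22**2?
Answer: 32617/21 ≈ 1553.2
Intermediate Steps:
h(Y, Q) = 2*Q/(16 + Y) (h(Y, Q) = (2*Q)/(16 + Y) = 2*Q/(16 + Y))
493 + h(5, 23)*22**2 = 493 + (2*23/(16 + 5))*22**2 = 493 + (2*23/21)*484 = 493 + (2*23*(1/21))*484 = 493 + (46/21)*484 = 493 + 22264/21 = 32617/21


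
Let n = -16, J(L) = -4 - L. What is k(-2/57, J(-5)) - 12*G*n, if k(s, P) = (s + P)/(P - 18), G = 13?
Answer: 2418569/969 ≈ 2495.9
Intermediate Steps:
k(s, P) = (P + s)/(-18 + P)
k(-2/57, J(-5)) - 12*G*n = ((-4 - 1*(-5)) - 2/57)/(-18 + (-4 - 1*(-5))) - 12*13*(-16) = ((-4 + 5) - 2*1/57)/(-18 + (-4 + 5)) - 156*(-16) = (1 - 2/57)/(-18 + 1) - 1*(-2496) = (55/57)/(-17) + 2496 = -1/17*55/57 + 2496 = -55/969 + 2496 = 2418569/969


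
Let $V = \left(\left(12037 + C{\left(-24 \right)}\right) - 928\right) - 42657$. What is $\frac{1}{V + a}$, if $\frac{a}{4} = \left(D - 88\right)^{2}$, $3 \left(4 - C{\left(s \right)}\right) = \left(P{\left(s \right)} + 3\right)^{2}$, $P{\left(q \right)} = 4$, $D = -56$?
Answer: $\frac{3}{154151} \approx 1.9461 \cdot 10^{-5}$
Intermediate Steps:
$C{\left(s \right)} = - \frac{37}{3}$ ($C{\left(s \right)} = 4 - \frac{\left(4 + 3\right)^{2}}{3} = 4 - \frac{7^{2}}{3} = 4 - \frac{49}{3} = - \frac{37}{3}$)
$a = 82944$ ($a = 4 \left(-56 - 88\right)^{2} = 4 \left(-144\right)^{2} = 4 \cdot 20736 = 82944$)
$V = - \frac{94681}{3}$ ($V = \left(\left(12037 - \frac{37}{3}\right) - 928\right) - 42657 = \left(\frac{36074}{3} - 928\right) - 42657 = \frac{33290}{3} - 42657 = - \frac{94681}{3} \approx -31560.0$)
$\frac{1}{V + a} = \frac{1}{- \frac{94681}{3} + 82944} = \frac{1}{\frac{154151}{3}} = \frac{3}{154151}$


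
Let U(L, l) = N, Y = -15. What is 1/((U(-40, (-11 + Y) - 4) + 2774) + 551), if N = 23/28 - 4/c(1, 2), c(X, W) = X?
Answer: 28/93011 ≈ 0.00030104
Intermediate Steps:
N = -89/28 (N = 23/28 - 4/1 = 23*(1/28) - 4*1 = 23/28 - 4 = -89/28 ≈ -3.1786)
U(L, l) = -89/28
1/((U(-40, (-11 + Y) - 4) + 2774) + 551) = 1/((-89/28 + 2774) + 551) = 1/(77583/28 + 551) = 1/(93011/28) = 28/93011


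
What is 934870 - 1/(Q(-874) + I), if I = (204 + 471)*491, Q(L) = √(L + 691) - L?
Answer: 103230799979381781/110422625584 + I*√183/110422625584 ≈ 9.3487e+5 + 1.2251e-10*I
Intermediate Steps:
Q(L) = √(691 + L) - L
I = 331425 (I = 675*491 = 331425)
934870 - 1/(Q(-874) + I) = 934870 - 1/((√(691 - 874) - 1*(-874)) + 331425) = 934870 - 1/((√(-183) + 874) + 331425) = 934870 - 1/((I*√183 + 874) + 331425) = 934870 - 1/((874 + I*√183) + 331425) = 934870 - 1/(332299 + I*√183)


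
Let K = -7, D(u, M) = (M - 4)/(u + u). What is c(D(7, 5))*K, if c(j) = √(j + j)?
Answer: -√7 ≈ -2.6458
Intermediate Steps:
D(u, M) = (-4 + M)/(2*u) (D(u, M) = (-4 + M)/((2*u)) = (-4 + M)*(1/(2*u)) = (-4 + M)/(2*u))
c(j) = √2*√j (c(j) = √(2*j) = √2*√j)
c(D(7, 5))*K = (√2*√((½)*(-4 + 5)/7))*(-7) = (√2*√((½)*(⅐)*1))*(-7) = (√2*√(1/14))*(-7) = (√2*(√14/14))*(-7) = (√7/7)*(-7) = -√7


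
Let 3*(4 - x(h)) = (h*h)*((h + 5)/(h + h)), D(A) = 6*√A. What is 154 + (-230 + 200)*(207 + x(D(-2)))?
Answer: -6536 + 150*I*√2 ≈ -6536.0 + 212.13*I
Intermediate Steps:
x(h) = 4 - h*(5 + h)/6 (x(h) = 4 - h*h*(h + 5)/(h + h)/3 = 4 - h²*(5 + h)/((2*h))/3 = 4 - h²*(5 + h)*(1/(2*h))/3 = 4 - h²*(5 + h)/(2*h)/3 = 4 - h*(5 + h)/6)
154 + (-230 + 200)*(207 + x(D(-2))) = 154 + (-230 + 200)*(207 + (4 - 5*√(-2) - (6*√(-2))²/6)) = 154 - 30*(207 + (4 - 5*I*√2 - (6*(I*√2))²/6)) = 154 - 30*(207 + (4 - 5*I*√2 - (6*I*√2)²/6)) = 154 - 30*(207 + (4 - 5*I*√2 - ⅙*(-72))) = 154 - 30*(207 + (4 - 5*I*√2 + 12)) = 154 - 30*(207 + (16 - 5*I*√2)) = 154 - 30*(223 - 5*I*√2) = 154 + (-6690 + 150*I*√2) = -6536 + 150*I*√2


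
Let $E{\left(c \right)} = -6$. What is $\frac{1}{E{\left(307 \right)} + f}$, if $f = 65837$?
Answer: $\frac{1}{65831} \approx 1.519 \cdot 10^{-5}$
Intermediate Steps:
$\frac{1}{E{\left(307 \right)} + f} = \frac{1}{-6 + 65837} = \frac{1}{65831}$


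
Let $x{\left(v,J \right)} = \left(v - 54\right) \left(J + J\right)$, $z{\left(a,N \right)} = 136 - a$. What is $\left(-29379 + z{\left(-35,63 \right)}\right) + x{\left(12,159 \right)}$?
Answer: $-42564$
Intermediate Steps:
$x{\left(v,J \right)} = 2 J \left(-54 + v\right)$ ($x{\left(v,J \right)} = \left(-54 + v\right) 2 J = 2 J \left(-54 + v\right)$)
$\left(-29379 + z{\left(-35,63 \right)}\right) + x{\left(12,159 \right)} = \left(-29379 + \left(136 - -35\right)\right) + 2 \cdot 159 \left(-54 + 12\right) = \left(-29379 + \left(136 + 35\right)\right) + 2 \cdot 159 \left(-42\right) = \left(-29379 + 171\right) - 13356 = -29208 - 13356 = -42564$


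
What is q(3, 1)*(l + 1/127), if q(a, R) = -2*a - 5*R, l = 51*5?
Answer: -356246/127 ≈ -2805.1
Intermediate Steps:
l = 255
q(a, R) = -5*R - 2*a
q(3, 1)*(l + 1/127) = (-5*1 - 2*3)*(255 + 1/127) = (-5 - 6)*(255 + 1/127) = -11*32386/127 = -356246/127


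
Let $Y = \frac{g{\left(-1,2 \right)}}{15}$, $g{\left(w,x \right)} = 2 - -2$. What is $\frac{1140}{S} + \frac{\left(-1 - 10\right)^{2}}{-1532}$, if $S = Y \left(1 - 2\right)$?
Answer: $- \frac{6549421}{1532} \approx -4275.1$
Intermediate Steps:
$g{\left(w,x \right)} = 4$ ($g{\left(w,x \right)} = 2 + 2 = 4$)
$Y = \frac{4}{15} \approx 0.26667$
$S = - \frac{4}{15}$ ($S = \frac{4 \left(1 - 2\right)}{15} = \frac{4}{15} \left(-1\right) = - \frac{4}{15} \approx -0.26667$)
$\frac{1140}{S} + \frac{\left(-1 - 10\right)^{2}}{-1532} = \frac{1140}{- \frac{4}{15}} + \frac{\left(-1 - 10\right)^{2}}{-1532} = 1140 \left(- \frac{15}{4}\right) + \left(-11\right)^{2} \left(- \frac{1}{1532}\right) = -4275 + 121 \left(- \frac{1}{1532}\right) = -4275 - \frac{121}{1532} = - \frac{6549421}{1532}$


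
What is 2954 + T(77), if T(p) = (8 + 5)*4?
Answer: 3006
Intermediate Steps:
T(p) = 52 (T(p) = 13*4 = 52)
2954 + T(77) = 2954 + 52 = 3006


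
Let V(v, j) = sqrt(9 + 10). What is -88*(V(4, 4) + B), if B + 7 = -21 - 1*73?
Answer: 8888 - 88*sqrt(19) ≈ 8504.4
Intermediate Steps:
V(v, j) = sqrt(19)
B = -101 (B = -7 + (-21 - 1*73) = -7 + (-21 - 73) = -7 - 94 = -101)
-88*(V(4, 4) + B) = -88*(sqrt(19) - 101) = -88*(-101 + sqrt(19)) = 8888 - 88*sqrt(19)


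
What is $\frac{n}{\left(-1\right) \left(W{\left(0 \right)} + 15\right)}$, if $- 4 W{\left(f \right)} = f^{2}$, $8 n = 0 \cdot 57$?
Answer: $0$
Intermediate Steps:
$n = 0$ ($n = \frac{0 \cdot 57}{8} = \frac{1}{8} \cdot 0 = 0$)
$W{\left(f \right)} = - \frac{f^{2}}{4}$
$\frac{n}{\left(-1\right) \left(W{\left(0 \right)} + 15\right)} = \frac{0}{\left(-1\right) \left(- \frac{0^{2}}{4} + 15\right)} = \frac{0}{\left(-1\right) \left(\left(- \frac{1}{4}\right) 0 + 15\right)} = \frac{0}{\left(-1\right) \left(0 + 15\right)} = \frac{0}{\left(-1\right) 15} = \frac{0}{-15} = 0 \left(- \frac{1}{15}\right) = 0$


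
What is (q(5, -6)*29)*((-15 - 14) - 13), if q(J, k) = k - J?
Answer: 13398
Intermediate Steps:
(q(5, -6)*29)*((-15 - 14) - 13) = ((-6 - 1*5)*29)*((-15 - 14) - 13) = ((-6 - 5)*29)*(-29 - 13) = -11*29*(-42) = -319*(-42) = 13398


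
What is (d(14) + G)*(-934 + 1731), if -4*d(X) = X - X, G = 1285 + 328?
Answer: 1285561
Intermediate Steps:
G = 1613
d(X) = 0 (d(X) = -(X - X)/4 = -¼*0 = 0)
(d(14) + G)*(-934 + 1731) = (0 + 1613)*(-934 + 1731) = 1613*797 = 1285561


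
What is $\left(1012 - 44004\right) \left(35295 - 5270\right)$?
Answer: $-1290834800$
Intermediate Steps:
$\left(1012 - 44004\right) \left(35295 - 5270\right) = \left(-42992\right) 30025 = -1290834800$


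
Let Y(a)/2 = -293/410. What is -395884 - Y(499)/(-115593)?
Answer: -9381090938753/23696565 ≈ -3.9588e+5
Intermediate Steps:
Y(a) = -293/205 (Y(a) = 2*(-293/410) = -293/205)
-395884 - Y(499)/(-115593) = -395884 - (-293)/(205*(-115593)) = -395884 - (-293)*(-1)/(205*115593) = -395884 - 1*293/23696565 = -395884 - 293/23696565 = -9381090938753/23696565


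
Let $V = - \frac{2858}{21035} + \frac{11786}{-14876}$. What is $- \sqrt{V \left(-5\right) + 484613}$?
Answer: $- \frac{3 \sqrt{52724695671102654458}}{31291666} \approx -696.14$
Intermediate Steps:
$V = - \frac{145217059}{156458330}$ ($V = \left(-2858\right) \frac{1}{21035} + 11786 \left(- \frac{1}{14876}\right) = - \frac{2858}{21035} - \frac{5893}{7438} = - \frac{145217059}{156458330} \approx -0.92815$)
$- \sqrt{V \left(-5\right) + 484613} = - \sqrt{\left(- \frac{145217059}{156458330}\right) \left(-5\right) + 484613} = - \sqrt{\frac{145217059}{31291666} + 484613} = - \sqrt{\frac{15164493352317}{31291666}} = - \frac{3 \sqrt{52724695671102654458}}{31291666}$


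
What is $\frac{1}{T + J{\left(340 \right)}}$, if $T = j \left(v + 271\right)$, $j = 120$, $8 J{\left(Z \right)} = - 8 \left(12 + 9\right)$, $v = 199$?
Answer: $\frac{1}{56379} \approx 1.7737 \cdot 10^{-5}$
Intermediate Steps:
$J{\left(Z \right)} = -21$ ($J{\left(Z \right)} = \frac{\left(-8\right) \left(12 + 9\right)}{8} = \frac{\left(-8\right) 21}{8} = \frac{1}{8} \left(-168\right) = -21$)
$T = 56400$ ($T = 120 \left(199 + 271\right) = 120 \cdot 470 = 56400$)
$\frac{1}{T + J{\left(340 \right)}} = \frac{1}{56400 - 21} = \frac{1}{56379}$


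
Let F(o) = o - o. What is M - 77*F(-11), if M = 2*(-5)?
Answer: -10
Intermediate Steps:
F(o) = 0
M = -10
M - 77*F(-11) = -10 - 77*0 = -10 + 0 = -10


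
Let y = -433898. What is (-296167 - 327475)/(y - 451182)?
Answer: 311821/442540 ≈ 0.70462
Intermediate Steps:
(-296167 - 327475)/(y - 451182) = (-296167 - 327475)/(-433898 - 451182) = -623642/(-885080) = -623642*(-1/885080) = 311821/442540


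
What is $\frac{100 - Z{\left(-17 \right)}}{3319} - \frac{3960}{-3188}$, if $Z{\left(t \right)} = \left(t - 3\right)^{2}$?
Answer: $\frac{3046710}{2645243} \approx 1.1518$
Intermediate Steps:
$Z{\left(t \right)} = \left(-3 + t\right)^{2}$
$\frac{100 - Z{\left(-17 \right)}}{3319} - \frac{3960}{-3188} = \frac{100 - \left(-3 - 17\right)^{2}}{3319} - \frac{3960}{-3188} = \left(100 - \left(-20\right)^{2}\right) \frac{1}{3319} - - \frac{990}{797} = \left(100 - 400\right) \frac{1}{3319} + \frac{990}{797} = \left(-300\right) \frac{1}{3319} + \frac{990}{797} = - \frac{300}{3319} + \frac{990}{797} = \frac{3046710}{2645243}$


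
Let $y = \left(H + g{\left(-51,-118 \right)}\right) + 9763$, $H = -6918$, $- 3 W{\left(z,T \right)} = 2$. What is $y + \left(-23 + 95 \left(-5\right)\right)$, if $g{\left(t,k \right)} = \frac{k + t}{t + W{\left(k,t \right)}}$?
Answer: $\frac{364292}{155} \approx 2350.3$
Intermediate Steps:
$W{\left(z,T \right)} = - \frac{2}{3}$ ($W{\left(z,T \right)} = \left(- \frac{1}{3}\right) 2 = - \frac{2}{3}$)
$g{\left(t,k \right)} = \frac{k + t}{- \frac{2}{3} + t}$ ($g{\left(t,k \right)} = \frac{k + t}{t - \frac{2}{3}} = \frac{k + t}{- \frac{2}{3} + t}$)
$y = \frac{441482}{155}$ ($y = \left(-6918 + \frac{3 \left(-118 - 51\right)}{-2 + 3 \left(-51\right)}\right) + 9763 = \left(-6918 + 3 \frac{1}{-2 - 153} \left(-169\right)\right) + 9763 = \left(-6918 + 3 \frac{1}{-155} \left(-169\right)\right) + 9763 = \left(-6918 + 3 \left(- \frac{1}{155}\right) \left(-169\right)\right) + 9763 = \left(-6918 + \frac{507}{155}\right) + 9763 = - \frac{1071783}{155} + 9763 = \frac{441482}{155} \approx 2848.3$)
$y + \left(-23 + 95 \left(-5\right)\right) = \frac{441482}{155} + \left(-23 + 95 \left(-5\right)\right) = \frac{441482}{155} - 498 = \frac{364292}{155}$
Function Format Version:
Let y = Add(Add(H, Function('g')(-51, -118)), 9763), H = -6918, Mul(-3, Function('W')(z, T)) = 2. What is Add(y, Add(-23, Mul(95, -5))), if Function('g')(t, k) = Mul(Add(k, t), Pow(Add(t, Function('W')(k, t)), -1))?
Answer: Rational(364292, 155) ≈ 2350.3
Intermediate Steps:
Function('W')(z, T) = Rational(-2, 3) (Function('W')(z, T) = Mul(Rational(-1, 3), 2) = Rational(-2, 3))
Function('g')(t, k) = Mul(Pow(Add(Rational(-2, 3), t), -1), Add(k, t)) (Function('g')(t, k) = Mul(Add(k, t), Pow(Add(t, Rational(-2, 3)), -1)) = Mul(Add(k, t), Pow(Add(Rational(-2, 3), t), -1)) = Mul(Pow(Add(Rational(-2, 3), t), -1), Add(k, t)))
y = Rational(441482, 155) (y = Add(Add(-6918, Mul(3, Pow(Add(-2, Mul(3, -51)), -1), Add(-118, -51))), 9763) = Add(Add(-6918, Mul(3, Pow(Add(-2, -153), -1), -169)), 9763) = Add(Add(-6918, Mul(3, Pow(-155, -1), -169)), 9763) = Add(Add(-6918, Mul(3, Rational(-1, 155), -169)), 9763) = Add(Add(-6918, Rational(507, 155)), 9763) = Add(Rational(-1071783, 155), 9763) = Rational(441482, 155) ≈ 2848.3)
Add(y, Add(-23, Mul(95, -5))) = Add(Rational(441482, 155), Add(-23, Mul(95, -5))) = Add(Rational(441482, 155), Add(-23, -475)) = Add(Rational(441482, 155), -498) = Rational(364292, 155)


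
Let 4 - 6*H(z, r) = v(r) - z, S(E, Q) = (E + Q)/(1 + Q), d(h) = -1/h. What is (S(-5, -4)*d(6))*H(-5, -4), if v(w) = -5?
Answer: -⅓ ≈ -0.33333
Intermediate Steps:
S(E, Q) = (E + Q)/(1 + Q)
H(z, r) = 3/2 + z/6 (H(z, r) = ⅔ - (-5 - z)/6 = ⅔ + (⅚ + z/6) = 3/2 + z/6)
(S(-5, -4)*d(6))*H(-5, -4) = (((-5 - 4)/(1 - 4))*(-1/6))*(3/2 + (⅙)*(-5)) = ((-9/(-3))*(-1*⅙))*(3/2 - ⅚) = (-⅓*(-9)*(-⅙))*(⅔) = (3*(-⅙))*(⅔) = -½*⅔ = -⅓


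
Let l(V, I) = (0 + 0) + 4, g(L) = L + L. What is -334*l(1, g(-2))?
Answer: -1336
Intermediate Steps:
g(L) = 2*L
l(V, I) = 4 (l(V, I) = 0 + 4 = 4)
-334*l(1, g(-2)) = -334*4 = -1336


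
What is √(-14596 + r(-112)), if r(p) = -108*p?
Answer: 50*I ≈ 50.0*I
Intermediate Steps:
√(-14596 + r(-112)) = √(-14596 - 108*(-112)) = √(-14596 + 12096) = √(-2500) = 50*I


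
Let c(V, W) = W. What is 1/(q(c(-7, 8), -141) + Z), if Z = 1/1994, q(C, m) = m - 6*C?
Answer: -1994/376865 ≈ -0.0052910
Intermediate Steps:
Z = 1/1994 ≈ 0.00050150
1/(q(c(-7, 8), -141) + Z) = 1/((-141 - 6*8) + 1/1994) = 1/((-141 - 48) + 1/1994) = 1/(-189 + 1/1994) = 1/(-376865/1994) = -1994/376865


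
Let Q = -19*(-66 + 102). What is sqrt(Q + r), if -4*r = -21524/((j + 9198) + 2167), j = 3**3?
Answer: I*sqrt(1386040966)/1424 ≈ 26.144*I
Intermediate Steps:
j = 27
r = 5381/11392 (r = -(-5381)/((27 + 9198) + 2167) = -(-5381)/(9225 + 2167) = -(-5381)/11392 = -1/4*(-5381/2848) = 5381/11392 ≈ 0.47235)
Q = -684 (Q = -19*36 = -684)
sqrt(Q + r) = sqrt(-684 + 5381/11392) = sqrt(-7786747/11392) = I*sqrt(1386040966)/1424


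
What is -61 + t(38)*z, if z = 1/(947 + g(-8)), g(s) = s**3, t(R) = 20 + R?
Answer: -913/15 ≈ -60.867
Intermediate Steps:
z = 1/435 (z = 1/(947 + (-8)**3) = 1/(947 - 512) = 1/435 ≈ 0.0022989)
-61 + t(38)*z = -61 + (20 + 38)*(1/435) = -61 + 58*(1/435) = -61 + 2/15 = -913/15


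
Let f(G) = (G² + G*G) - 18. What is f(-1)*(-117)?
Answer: 1872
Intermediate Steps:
f(G) = -18 + 2*G² (f(G) = (G² + G²) - 18 = 2*G² - 18 = -18 + 2*G²)
f(-1)*(-117) = (-18 + 2*(-1)²)*(-117) = (-18 + 2*1)*(-117) = (-18 + 2)*(-117) = -16*(-117) = 1872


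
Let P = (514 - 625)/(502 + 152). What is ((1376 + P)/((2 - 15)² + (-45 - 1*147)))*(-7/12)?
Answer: 699839/20056 ≈ 34.894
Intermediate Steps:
P = -37/218 (P = -111/654 = -111*1/654 = -37/218 ≈ -0.16972)
((1376 + P)/((2 - 15)² + (-45 - 1*147)))*(-7/12) = ((1376 - 37/218)/((2 - 15)² + (-45 - 1*147)))*(-7/12) = (299931/(218*((-13)² + (-45 - 147))))*(-7*1/12) = (299931/(218*(169 - 192)))*(-7/12) = ((299931/218)/(-23))*(-7/12) = ((299931/218)*(-1/23))*(-7/12) = -299931/5014*(-7/12) = 699839/20056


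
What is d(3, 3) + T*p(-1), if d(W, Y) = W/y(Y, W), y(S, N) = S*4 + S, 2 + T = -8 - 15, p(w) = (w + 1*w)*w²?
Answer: 251/5 ≈ 50.200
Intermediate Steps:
p(w) = 2*w³ (p(w) = (w + w)*w² = (2*w)*w² = 2*w³)
T = -25 (T = -2 + (-8 - 15) = -2 - 23 = -25)
y(S, N) = 5*S (y(S, N) = 4*S + S = 5*S)
d(W, Y) = W/(5*Y) (d(W, Y) = W/((5*Y)) = W*(1/(5*Y)) = W/(5*Y))
d(3, 3) + T*p(-1) = (⅕)*3/3 - 50*(-1)³ = (⅕)*3*(⅓) - 50*(-1) = ⅕ - 25*(-2) = ⅕ + 50 = 251/5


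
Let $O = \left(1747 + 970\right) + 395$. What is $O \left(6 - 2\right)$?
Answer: $12448$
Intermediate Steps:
$O = 3112$ ($O = 2717 + 395 = 3112$)
$O \left(6 - 2\right) = 3112 \left(6 - 2\right) = 3112 \cdot 4 = 12448$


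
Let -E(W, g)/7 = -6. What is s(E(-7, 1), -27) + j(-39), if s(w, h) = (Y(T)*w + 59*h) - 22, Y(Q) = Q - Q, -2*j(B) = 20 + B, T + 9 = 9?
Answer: -3211/2 ≈ -1605.5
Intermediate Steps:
T = 0 (T = -9 + 9 = 0)
j(B) = -10 - B/2 (j(B) = -(20 + B)/2 = -10 - B/2)
E(W, g) = 42 (E(W, g) = -7*(-6) = 42)
Y(Q) = 0
s(w, h) = -22 + 59*h (s(w, h) = (0*w + 59*h) - 22 = (0 + 59*h) - 22 = 59*h - 22 = -22 + 59*h)
s(E(-7, 1), -27) + j(-39) = (-22 + 59*(-27)) + (-10 - ½*(-39)) = (-22 - 1593) + (-10 + 39/2) = -1615 + 19/2 = -3211/2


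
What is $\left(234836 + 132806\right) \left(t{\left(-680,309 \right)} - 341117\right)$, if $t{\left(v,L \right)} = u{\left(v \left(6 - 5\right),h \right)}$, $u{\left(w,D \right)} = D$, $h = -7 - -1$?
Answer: $-125411141966$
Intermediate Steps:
$h = -6$ ($h = -7 + 1 = -6$)
$t{\left(v,L \right)} = -6$
$\left(234836 + 132806\right) \left(t{\left(-680,309 \right)} - 341117\right) = \left(234836 + 132806\right) \left(-6 - 341117\right) = 367642 \left(-341123\right) = -125411141966$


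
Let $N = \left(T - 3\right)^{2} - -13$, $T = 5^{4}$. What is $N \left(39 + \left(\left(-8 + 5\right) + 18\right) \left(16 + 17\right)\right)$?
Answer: $206602998$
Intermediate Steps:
$T = 625$
$N = 386897$ ($N = \left(625 - 3\right)^{2} - -13 = 622^{2} + 13 = 386884 + 13 = 386897$)
$N \left(39 + \left(\left(-8 + 5\right) + 18\right) \left(16 + 17\right)\right) = 386897 \left(39 + \left(\left(-8 + 5\right) + 18\right) \left(16 + 17\right)\right) = 386897 \left(39 + \left(-3 + 18\right) 33\right) = 386897 \left(39 + 15 \cdot 33\right) = 386897 \left(39 + 495\right) = 386897 \cdot 534 = 206602998$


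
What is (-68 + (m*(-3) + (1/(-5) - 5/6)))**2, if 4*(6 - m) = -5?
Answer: 29669809/3600 ≈ 8241.6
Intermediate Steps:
m = 29/4 (m = 6 - 1/4*(-5) = 6 + 5/4 = 29/4 ≈ 7.2500)
(-68 + (m*(-3) + (1/(-5) - 5/6)))**2 = (-68 + ((29/4)*(-3) + (1/(-5) - 5/6)))**2 = (-68 + (-87/4 + (1*(-1/5) - 5*1/6)))**2 = (-68 + (-87/4 + (-1/5 - 5/6)))**2 = (-68 + (-87/4 - 31/30))**2 = (-68 - 1367/60)**2 = (-5447/60)**2 = 29669809/3600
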